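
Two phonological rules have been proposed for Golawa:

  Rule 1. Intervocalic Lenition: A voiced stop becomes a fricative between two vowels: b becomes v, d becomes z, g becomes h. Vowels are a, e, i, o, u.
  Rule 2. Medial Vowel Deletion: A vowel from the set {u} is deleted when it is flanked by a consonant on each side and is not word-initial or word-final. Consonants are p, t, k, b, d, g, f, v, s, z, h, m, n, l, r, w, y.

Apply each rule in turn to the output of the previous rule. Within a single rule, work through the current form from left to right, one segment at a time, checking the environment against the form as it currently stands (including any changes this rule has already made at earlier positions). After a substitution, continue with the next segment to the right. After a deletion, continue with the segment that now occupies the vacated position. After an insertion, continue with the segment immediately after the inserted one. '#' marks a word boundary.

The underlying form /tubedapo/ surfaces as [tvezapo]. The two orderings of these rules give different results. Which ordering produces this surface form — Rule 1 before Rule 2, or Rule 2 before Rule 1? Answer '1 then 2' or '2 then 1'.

Order 1 then 2:
  1 Intervocalic Lenition: [tubedapo] → [tuvezapo]
  2 Medial Vowel Deletion: [tuvezapo] → [tvezapo]
  result: [tvezapo]
Order 2 then 1:
  2 Medial Vowel Deletion: [tubedapo] → [tbedapo]
  1 Intervocalic Lenition: [tbedapo] → [tbezapo]
  result: [tbezapo]

1 then 2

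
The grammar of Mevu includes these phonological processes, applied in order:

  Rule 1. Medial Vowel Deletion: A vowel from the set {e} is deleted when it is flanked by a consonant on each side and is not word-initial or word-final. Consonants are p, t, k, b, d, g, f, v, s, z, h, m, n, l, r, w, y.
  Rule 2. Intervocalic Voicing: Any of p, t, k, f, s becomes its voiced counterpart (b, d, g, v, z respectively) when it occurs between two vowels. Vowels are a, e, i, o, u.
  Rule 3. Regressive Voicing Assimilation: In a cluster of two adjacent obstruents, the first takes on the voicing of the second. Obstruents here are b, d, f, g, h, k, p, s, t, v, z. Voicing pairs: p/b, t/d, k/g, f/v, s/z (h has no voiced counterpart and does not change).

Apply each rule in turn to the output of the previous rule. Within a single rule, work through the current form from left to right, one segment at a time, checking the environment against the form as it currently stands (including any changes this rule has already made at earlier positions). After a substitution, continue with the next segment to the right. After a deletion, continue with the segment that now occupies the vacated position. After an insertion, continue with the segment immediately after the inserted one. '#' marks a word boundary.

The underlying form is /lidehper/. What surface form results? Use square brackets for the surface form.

Rule 1 Medial Vowel Deletion: [lidehper] → [lidhpr]
Rule 2 Intervocalic Voicing: no change — [lidhpr]
Rule 3 Regressive Voicing Assimilation: [lidhpr] → [lithpr]

[lithpr]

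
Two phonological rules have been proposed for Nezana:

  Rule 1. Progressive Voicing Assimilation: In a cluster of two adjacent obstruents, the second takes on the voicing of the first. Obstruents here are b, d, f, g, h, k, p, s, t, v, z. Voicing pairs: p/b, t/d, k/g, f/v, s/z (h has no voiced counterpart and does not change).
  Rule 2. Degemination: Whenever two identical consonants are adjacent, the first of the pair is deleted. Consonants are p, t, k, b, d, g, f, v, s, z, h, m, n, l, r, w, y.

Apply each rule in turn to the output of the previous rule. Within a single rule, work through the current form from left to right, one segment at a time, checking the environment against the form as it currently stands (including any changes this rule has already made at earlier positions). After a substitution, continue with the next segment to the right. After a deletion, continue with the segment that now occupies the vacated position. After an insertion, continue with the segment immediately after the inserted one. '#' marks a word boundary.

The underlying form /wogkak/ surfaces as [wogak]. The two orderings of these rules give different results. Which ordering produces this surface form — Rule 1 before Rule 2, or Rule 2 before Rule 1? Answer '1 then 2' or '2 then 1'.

1 then 2

Order 1 then 2:
  1 Progressive Voicing Assimilation: [wogkak] → [woggak]
  2 Degemination: [woggak] → [wogak]
  result: [wogak]
Order 2 then 1:
  2 Degemination: no change — [wogkak]
  1 Progressive Voicing Assimilation: [wogkak] → [woggak]
  result: [woggak]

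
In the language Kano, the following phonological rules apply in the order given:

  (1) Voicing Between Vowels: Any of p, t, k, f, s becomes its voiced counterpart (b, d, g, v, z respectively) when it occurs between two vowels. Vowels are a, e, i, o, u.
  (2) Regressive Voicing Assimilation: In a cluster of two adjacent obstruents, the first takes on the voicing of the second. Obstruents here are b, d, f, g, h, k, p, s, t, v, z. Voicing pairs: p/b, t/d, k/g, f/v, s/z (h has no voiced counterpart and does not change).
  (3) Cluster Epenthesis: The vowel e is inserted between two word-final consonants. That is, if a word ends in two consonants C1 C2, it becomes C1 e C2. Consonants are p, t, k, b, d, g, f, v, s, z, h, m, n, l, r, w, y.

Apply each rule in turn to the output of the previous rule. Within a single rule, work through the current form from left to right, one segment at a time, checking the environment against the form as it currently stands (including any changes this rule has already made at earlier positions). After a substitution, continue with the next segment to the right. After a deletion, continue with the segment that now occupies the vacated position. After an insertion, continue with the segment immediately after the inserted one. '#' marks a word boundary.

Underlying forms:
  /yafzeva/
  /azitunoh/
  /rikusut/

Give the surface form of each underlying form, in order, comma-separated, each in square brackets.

[yavzeva], [azidunoh], [riguzut]

/yafzeva/:
  (1) Voicing Between Vowels: no change — [yafzeva]
  (2) Regressive Voicing Assimilation: [yafzeva] → [yavzeva]
  (3) Cluster Epenthesis: no change — [yavzeva]
/azitunoh/:
  (1) Voicing Between Vowels: [azitunoh] → [azidunoh]
  (2) Regressive Voicing Assimilation: no change — [azidunoh]
  (3) Cluster Epenthesis: no change — [azidunoh]
/rikusut/:
  (1) Voicing Between Vowels: [rikusut] → [riguzut]
  (2) Regressive Voicing Assimilation: no change — [riguzut]
  (3) Cluster Epenthesis: no change — [riguzut]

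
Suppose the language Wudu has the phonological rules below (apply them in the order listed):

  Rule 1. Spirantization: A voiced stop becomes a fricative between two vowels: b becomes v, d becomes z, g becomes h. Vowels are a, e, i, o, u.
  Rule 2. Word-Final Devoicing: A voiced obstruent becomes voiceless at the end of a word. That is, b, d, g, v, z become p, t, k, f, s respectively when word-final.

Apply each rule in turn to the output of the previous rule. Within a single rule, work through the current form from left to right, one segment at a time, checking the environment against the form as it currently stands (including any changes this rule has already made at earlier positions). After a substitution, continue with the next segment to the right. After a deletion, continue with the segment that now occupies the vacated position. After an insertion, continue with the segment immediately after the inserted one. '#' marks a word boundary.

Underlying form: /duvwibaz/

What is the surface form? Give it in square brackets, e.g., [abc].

[duvwivas]

Rule 1 Spirantization: [duvwibaz] → [duvwivaz]
Rule 2 Word-Final Devoicing: [duvwivaz] → [duvwivas]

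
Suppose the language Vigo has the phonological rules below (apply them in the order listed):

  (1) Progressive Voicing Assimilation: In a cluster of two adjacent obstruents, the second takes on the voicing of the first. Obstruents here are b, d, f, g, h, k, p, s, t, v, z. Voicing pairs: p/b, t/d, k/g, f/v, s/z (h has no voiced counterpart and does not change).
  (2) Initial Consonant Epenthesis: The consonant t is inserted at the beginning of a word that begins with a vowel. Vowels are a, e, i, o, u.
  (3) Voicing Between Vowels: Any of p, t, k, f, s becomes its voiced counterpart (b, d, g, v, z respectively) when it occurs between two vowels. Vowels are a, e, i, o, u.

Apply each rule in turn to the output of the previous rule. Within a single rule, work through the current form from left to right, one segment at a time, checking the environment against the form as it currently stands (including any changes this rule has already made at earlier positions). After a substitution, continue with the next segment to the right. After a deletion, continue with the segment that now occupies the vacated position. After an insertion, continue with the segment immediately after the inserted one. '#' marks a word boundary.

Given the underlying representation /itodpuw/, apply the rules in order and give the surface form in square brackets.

(1) Progressive Voicing Assimilation: [itodpuw] → [itodbuw]
(2) Initial Consonant Epenthesis: [itodbuw] → [titodbuw]
(3) Voicing Between Vowels: [titodbuw] → [tidodbuw]

[tidodbuw]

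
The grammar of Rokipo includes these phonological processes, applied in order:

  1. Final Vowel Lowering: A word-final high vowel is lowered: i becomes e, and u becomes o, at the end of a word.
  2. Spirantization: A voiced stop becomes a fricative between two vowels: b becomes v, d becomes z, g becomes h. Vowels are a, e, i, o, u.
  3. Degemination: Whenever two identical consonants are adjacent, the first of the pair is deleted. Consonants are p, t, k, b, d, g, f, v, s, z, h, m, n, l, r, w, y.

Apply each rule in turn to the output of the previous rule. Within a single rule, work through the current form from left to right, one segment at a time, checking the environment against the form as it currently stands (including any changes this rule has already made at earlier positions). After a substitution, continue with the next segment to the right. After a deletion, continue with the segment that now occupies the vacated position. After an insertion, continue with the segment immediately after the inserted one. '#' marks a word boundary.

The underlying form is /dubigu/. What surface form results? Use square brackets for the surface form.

[duviho]

1 Final Vowel Lowering: [dubigu] → [dubigo]
2 Spirantization: [dubigo] → [duviho]
3 Degemination: no change — [duviho]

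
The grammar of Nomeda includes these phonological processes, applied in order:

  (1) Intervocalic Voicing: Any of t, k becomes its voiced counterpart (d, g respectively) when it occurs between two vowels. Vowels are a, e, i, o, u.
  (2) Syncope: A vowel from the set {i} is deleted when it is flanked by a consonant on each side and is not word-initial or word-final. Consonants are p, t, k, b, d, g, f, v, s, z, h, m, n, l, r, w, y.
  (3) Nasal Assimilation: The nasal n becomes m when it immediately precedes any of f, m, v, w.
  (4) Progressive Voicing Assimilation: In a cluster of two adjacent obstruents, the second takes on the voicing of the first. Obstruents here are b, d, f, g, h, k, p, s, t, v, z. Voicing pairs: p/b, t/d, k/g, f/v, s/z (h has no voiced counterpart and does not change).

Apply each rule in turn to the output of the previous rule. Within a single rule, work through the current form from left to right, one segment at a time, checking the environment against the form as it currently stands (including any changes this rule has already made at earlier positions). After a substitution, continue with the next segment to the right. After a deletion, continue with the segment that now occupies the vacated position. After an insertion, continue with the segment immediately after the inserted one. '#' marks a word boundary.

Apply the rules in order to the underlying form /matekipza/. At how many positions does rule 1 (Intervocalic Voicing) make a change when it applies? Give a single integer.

2

(1) Intervocalic Voicing: [matekipza] → [madegipza]
(2) Syncope: [madegipza] → [madegpza]
(3) Nasal Assimilation: no change — [madegpza]
(4) Progressive Voicing Assimilation: [madegpza] → [madegbza]
Rule 1 changed 2 position(s).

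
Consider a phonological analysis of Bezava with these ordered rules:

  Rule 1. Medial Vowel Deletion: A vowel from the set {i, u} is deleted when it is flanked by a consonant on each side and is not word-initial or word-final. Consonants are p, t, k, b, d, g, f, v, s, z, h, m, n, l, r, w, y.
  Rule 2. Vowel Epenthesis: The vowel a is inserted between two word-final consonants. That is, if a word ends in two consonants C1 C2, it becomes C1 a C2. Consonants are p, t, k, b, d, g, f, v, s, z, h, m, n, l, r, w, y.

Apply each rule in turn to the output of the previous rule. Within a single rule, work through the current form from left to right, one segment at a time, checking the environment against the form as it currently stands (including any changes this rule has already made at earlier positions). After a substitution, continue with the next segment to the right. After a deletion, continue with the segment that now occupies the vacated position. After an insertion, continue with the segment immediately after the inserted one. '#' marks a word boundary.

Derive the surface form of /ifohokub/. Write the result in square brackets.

Rule 1 Medial Vowel Deletion: [ifohokub] → [ifohokb]
Rule 2 Vowel Epenthesis: [ifohokb] → [ifohokab]

[ifohokab]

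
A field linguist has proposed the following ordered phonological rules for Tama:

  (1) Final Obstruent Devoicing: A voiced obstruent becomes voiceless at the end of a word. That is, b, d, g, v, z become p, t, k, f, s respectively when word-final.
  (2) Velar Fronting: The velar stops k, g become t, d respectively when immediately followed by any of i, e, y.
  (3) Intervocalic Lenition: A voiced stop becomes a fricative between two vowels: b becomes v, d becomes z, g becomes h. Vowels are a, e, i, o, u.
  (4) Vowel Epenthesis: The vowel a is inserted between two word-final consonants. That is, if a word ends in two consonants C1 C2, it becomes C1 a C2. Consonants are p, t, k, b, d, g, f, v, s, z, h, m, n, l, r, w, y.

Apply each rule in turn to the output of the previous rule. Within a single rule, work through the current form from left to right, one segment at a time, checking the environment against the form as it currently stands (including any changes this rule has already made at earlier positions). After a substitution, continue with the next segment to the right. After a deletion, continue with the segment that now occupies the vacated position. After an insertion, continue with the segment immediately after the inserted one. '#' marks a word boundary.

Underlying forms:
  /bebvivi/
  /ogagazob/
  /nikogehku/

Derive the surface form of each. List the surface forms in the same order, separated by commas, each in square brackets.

[bebvivi], [ohahazop], [nikozehku]

/bebvivi/:
  (1) Final Obstruent Devoicing: no change — [bebvivi]
  (2) Velar Fronting: no change — [bebvivi]
  (3) Intervocalic Lenition: no change — [bebvivi]
  (4) Vowel Epenthesis: no change — [bebvivi]
/ogagazob/:
  (1) Final Obstruent Devoicing: [ogagazob] → [ogagazop]
  (2) Velar Fronting: no change — [ogagazop]
  (3) Intervocalic Lenition: [ogagazop] → [ohahazop]
  (4) Vowel Epenthesis: no change — [ohahazop]
/nikogehku/:
  (1) Final Obstruent Devoicing: no change — [nikogehku]
  (2) Velar Fronting: [nikogehku] → [nikodehku]
  (3) Intervocalic Lenition: [nikodehku] → [nikozehku]
  (4) Vowel Epenthesis: no change — [nikozehku]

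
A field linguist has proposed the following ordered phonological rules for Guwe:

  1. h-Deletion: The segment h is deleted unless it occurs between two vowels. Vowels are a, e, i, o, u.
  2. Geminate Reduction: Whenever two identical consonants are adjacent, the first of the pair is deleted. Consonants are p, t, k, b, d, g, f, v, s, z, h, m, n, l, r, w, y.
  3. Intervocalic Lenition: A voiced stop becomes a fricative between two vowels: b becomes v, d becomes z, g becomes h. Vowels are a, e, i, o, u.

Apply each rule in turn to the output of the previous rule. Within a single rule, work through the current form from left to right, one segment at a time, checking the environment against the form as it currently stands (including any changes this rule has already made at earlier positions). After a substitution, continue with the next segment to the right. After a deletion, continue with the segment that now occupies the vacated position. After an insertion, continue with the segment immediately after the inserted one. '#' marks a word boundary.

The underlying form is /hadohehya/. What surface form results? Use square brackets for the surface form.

1 h-Deletion: [hadohehya] → [adoheya]
2 Geminate Reduction: no change — [adoheya]
3 Intervocalic Lenition: [adoheya] → [azoheya]

[azoheya]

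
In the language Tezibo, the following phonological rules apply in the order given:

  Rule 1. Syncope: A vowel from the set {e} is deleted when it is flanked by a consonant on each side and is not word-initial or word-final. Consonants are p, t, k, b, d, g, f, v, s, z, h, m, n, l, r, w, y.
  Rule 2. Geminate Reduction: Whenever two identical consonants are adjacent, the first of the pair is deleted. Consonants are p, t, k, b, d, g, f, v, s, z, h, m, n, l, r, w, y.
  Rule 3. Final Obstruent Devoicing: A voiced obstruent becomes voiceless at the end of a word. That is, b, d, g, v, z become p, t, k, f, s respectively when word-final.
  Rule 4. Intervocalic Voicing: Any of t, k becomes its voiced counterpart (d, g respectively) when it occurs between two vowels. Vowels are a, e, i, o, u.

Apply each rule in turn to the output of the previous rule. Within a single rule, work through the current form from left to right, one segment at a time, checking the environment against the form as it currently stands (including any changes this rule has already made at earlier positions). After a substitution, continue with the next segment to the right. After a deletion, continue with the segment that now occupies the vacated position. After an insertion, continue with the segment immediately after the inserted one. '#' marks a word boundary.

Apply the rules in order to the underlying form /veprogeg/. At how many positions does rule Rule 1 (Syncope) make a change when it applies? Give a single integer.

2

Rule 1 Syncope: [veprogeg] → [vprogg]
Rule 2 Geminate Reduction: [vprogg] → [vprog]
Rule 3 Final Obstruent Devoicing: [vprog] → [vprok]
Rule 4 Intervocalic Voicing: no change — [vprok]
Rule Rule 1 changed 2 position(s).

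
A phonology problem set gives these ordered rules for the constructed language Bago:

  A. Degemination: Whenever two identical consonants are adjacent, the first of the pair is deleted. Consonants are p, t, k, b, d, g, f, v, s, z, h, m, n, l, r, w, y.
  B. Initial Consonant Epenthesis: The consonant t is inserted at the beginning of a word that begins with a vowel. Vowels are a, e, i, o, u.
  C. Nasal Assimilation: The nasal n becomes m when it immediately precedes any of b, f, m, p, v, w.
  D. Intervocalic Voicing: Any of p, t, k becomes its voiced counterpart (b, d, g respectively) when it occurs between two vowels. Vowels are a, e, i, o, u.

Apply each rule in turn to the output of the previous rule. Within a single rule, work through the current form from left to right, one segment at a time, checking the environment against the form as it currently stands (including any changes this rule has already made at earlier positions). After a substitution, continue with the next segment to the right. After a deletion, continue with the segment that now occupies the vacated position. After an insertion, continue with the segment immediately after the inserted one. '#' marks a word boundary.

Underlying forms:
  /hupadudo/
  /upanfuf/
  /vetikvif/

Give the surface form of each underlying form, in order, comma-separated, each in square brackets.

/hupadudo/:
  A Degemination: no change — [hupadudo]
  B Initial Consonant Epenthesis: no change — [hupadudo]
  C Nasal Assimilation: no change — [hupadudo]
  D Intervocalic Voicing: [hupadudo] → [hubadudo]
/upanfuf/:
  A Degemination: no change — [upanfuf]
  B Initial Consonant Epenthesis: [upanfuf] → [tupanfuf]
  C Nasal Assimilation: [tupanfuf] → [tupamfuf]
  D Intervocalic Voicing: [tupamfuf] → [tubamfuf]
/vetikvif/:
  A Degemination: no change — [vetikvif]
  B Initial Consonant Epenthesis: no change — [vetikvif]
  C Nasal Assimilation: no change — [vetikvif]
  D Intervocalic Voicing: [vetikvif] → [vedikvif]

[hubadudo], [tubamfuf], [vedikvif]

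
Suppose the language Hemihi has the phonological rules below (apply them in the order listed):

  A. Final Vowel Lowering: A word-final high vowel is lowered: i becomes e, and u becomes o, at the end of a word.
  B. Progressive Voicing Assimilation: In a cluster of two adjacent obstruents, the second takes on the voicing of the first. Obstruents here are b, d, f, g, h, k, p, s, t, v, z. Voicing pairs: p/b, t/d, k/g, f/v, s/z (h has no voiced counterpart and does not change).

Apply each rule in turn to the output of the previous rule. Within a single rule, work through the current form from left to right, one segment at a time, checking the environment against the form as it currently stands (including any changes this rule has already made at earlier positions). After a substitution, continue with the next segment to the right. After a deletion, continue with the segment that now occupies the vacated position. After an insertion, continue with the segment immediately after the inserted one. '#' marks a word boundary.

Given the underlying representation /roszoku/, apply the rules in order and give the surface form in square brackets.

A Final Vowel Lowering: [roszoku] → [roszoko]
B Progressive Voicing Assimilation: [roszoko] → [rossoko]

[rossoko]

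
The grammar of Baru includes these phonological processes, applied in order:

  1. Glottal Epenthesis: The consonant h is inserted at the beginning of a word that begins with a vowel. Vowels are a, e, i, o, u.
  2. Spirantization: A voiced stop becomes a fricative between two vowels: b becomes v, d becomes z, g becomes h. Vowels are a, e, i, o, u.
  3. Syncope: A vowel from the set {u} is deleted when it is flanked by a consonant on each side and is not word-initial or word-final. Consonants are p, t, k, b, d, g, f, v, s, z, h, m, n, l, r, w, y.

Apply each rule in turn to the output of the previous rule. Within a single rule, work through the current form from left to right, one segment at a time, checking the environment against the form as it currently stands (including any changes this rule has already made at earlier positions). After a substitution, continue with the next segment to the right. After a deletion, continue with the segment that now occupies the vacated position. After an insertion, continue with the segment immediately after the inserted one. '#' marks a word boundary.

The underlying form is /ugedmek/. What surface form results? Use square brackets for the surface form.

[hhedmek]

1 Glottal Epenthesis: [ugedmek] → [hugedmek]
2 Spirantization: [hugedmek] → [huhedmek]
3 Syncope: [huhedmek] → [hhedmek]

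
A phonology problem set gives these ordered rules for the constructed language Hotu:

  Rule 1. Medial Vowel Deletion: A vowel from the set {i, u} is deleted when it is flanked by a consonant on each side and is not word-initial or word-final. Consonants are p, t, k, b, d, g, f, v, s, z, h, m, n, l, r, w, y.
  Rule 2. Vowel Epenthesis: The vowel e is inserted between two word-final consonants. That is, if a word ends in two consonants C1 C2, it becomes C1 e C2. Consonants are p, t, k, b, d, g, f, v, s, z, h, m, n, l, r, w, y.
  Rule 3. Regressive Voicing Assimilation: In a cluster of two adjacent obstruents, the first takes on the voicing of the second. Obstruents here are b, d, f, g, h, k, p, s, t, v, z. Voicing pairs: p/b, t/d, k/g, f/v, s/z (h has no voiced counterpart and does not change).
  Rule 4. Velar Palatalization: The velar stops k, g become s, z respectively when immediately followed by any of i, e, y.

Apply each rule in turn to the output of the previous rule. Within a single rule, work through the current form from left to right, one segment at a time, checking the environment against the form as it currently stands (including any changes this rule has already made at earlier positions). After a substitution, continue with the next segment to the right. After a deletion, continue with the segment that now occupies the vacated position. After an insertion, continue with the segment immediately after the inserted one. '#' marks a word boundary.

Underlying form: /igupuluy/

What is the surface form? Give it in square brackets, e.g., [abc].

[ikpley]

Rule 1 Medial Vowel Deletion: [igupuluy] → [igply]
Rule 2 Vowel Epenthesis: [igply] → [igpley]
Rule 3 Regressive Voicing Assimilation: [igpley] → [ikpley]
Rule 4 Velar Palatalization: no change — [ikpley]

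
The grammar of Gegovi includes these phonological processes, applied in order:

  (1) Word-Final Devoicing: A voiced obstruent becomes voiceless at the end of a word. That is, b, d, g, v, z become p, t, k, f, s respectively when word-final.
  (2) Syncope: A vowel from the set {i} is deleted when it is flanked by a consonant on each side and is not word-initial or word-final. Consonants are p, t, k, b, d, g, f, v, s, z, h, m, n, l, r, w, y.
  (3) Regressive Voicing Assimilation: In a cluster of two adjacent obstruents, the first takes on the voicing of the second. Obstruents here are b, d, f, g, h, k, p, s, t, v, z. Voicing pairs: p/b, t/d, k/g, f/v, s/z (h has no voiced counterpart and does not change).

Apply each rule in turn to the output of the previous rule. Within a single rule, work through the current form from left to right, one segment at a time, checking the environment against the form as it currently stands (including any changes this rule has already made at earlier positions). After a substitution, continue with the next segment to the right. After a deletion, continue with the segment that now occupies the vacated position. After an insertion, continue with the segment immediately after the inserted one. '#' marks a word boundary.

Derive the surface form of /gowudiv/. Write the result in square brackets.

(1) Word-Final Devoicing: [gowudiv] → [gowudif]
(2) Syncope: [gowudif] → [gowudf]
(3) Regressive Voicing Assimilation: [gowudf] → [gowutf]

[gowutf]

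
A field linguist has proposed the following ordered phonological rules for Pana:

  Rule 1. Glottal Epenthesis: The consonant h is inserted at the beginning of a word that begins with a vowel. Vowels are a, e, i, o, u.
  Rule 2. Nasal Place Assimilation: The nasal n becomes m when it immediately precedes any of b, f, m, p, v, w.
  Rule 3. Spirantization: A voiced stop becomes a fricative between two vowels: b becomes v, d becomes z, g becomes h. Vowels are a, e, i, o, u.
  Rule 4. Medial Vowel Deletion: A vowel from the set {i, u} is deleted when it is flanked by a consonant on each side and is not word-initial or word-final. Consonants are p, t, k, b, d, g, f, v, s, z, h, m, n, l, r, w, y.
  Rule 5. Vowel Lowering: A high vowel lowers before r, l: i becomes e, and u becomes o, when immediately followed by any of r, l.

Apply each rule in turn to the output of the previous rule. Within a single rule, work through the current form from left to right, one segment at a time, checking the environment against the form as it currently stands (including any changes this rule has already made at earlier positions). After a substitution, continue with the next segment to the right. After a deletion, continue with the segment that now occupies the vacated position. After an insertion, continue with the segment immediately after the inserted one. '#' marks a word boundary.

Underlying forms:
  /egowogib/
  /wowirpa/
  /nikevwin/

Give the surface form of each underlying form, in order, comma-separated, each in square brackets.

[hehowohb], [wowrpa], [nkevwn]

/egowogib/:
  Rule 1 Glottal Epenthesis: [egowogib] → [hegowogib]
  Rule 2 Nasal Place Assimilation: no change — [hegowogib]
  Rule 3 Spirantization: [hegowogib] → [hehowohib]
  Rule 4 Medial Vowel Deletion: [hehowohib] → [hehowohb]
  Rule 5 Vowel Lowering: no change — [hehowohb]
/wowirpa/:
  Rule 1 Glottal Epenthesis: no change — [wowirpa]
  Rule 2 Nasal Place Assimilation: no change — [wowirpa]
  Rule 3 Spirantization: no change — [wowirpa]
  Rule 4 Medial Vowel Deletion: [wowirpa] → [wowrpa]
  Rule 5 Vowel Lowering: no change — [wowrpa]
/nikevwin/:
  Rule 1 Glottal Epenthesis: no change — [nikevwin]
  Rule 2 Nasal Place Assimilation: no change — [nikevwin]
  Rule 3 Spirantization: no change — [nikevwin]
  Rule 4 Medial Vowel Deletion: [nikevwin] → [nkevwn]
  Rule 5 Vowel Lowering: no change — [nkevwn]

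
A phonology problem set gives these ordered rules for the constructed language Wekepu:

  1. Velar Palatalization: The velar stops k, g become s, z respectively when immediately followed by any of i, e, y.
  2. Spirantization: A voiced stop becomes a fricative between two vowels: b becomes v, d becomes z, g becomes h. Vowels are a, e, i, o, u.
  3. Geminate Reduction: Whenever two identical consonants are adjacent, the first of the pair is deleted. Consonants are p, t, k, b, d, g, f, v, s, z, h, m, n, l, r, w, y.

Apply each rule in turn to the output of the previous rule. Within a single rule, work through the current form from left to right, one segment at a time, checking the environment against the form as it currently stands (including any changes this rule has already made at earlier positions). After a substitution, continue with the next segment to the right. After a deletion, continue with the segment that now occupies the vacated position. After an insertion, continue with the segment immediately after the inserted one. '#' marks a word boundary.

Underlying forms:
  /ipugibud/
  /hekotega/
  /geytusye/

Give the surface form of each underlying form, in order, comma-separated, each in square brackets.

[ipuzivud], [hekoteha], [zeytusye]

/ipugibud/:
  1 Velar Palatalization: [ipugibud] → [ipuzibud]
  2 Spirantization: [ipuzibud] → [ipuzivud]
  3 Geminate Reduction: no change — [ipuzivud]
/hekotega/:
  1 Velar Palatalization: no change — [hekotega]
  2 Spirantization: [hekotega] → [hekoteha]
  3 Geminate Reduction: no change — [hekoteha]
/geytusye/:
  1 Velar Palatalization: [geytusye] → [zeytusye]
  2 Spirantization: no change — [zeytusye]
  3 Geminate Reduction: no change — [zeytusye]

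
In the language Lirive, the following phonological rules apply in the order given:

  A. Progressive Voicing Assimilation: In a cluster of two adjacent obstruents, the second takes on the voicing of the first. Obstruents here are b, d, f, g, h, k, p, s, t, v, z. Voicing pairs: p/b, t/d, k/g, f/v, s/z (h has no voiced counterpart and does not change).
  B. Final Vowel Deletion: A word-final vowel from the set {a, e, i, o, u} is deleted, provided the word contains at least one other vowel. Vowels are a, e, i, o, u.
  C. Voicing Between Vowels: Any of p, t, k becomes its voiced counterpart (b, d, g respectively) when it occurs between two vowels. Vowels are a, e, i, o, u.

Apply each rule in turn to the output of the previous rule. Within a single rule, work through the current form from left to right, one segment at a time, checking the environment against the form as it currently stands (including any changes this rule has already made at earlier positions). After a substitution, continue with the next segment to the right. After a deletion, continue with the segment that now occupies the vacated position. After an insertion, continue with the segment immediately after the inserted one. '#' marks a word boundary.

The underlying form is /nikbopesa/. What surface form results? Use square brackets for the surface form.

[nikpobes]

A Progressive Voicing Assimilation: [nikbopesa] → [nikpopesa]
B Final Vowel Deletion: [nikpopesa] → [nikpopes]
C Voicing Between Vowels: [nikpopes] → [nikpobes]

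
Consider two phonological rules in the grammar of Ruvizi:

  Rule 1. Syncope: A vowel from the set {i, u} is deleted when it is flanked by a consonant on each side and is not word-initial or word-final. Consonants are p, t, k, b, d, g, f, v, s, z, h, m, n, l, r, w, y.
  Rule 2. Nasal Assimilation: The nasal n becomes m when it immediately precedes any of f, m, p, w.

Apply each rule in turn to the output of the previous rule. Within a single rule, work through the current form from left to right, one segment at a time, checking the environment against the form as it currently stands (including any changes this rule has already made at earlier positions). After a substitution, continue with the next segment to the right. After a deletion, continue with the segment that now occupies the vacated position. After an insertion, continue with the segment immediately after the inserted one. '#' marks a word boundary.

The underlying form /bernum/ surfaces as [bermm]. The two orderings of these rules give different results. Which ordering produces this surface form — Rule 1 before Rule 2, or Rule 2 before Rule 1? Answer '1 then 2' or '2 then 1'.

1 then 2

Order 1 then 2:
  1 Syncope: [bernum] → [bernm]
  2 Nasal Assimilation: [bernm] → [bermm]
  result: [bermm]
Order 2 then 1:
  2 Nasal Assimilation: no change — [bernum]
  1 Syncope: [bernum] → [bernm]
  result: [bernm]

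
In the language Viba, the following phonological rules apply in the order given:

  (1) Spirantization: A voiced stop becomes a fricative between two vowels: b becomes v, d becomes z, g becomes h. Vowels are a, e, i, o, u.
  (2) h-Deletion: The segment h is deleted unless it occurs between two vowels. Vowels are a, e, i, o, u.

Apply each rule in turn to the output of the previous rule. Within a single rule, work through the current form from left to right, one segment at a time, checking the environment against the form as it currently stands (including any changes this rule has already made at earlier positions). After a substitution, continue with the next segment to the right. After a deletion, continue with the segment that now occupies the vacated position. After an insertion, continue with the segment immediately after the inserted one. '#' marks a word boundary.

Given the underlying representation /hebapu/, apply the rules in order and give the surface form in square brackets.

(1) Spirantization: [hebapu] → [hevapu]
(2) h-Deletion: [hevapu] → [evapu]

[evapu]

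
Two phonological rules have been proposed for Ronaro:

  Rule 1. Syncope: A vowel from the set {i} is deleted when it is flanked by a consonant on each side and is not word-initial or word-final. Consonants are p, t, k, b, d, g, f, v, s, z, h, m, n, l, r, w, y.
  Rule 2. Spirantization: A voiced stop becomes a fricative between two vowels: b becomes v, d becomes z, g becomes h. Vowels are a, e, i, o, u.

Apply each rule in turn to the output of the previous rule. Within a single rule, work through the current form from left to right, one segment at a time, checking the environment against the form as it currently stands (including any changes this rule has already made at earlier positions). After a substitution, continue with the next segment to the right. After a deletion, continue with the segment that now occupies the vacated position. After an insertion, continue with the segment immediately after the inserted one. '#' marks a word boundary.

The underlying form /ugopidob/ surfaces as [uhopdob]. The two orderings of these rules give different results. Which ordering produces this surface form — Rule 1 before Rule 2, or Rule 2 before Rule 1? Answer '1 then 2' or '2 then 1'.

1 then 2

Order 1 then 2:
  1 Syncope: [ugopidob] → [ugopdob]
  2 Spirantization: [ugopdob] → [uhopdob]
  result: [uhopdob]
Order 2 then 1:
  2 Spirantization: [ugopidob] → [uhopizob]
  1 Syncope: [uhopizob] → [uhopzob]
  result: [uhopzob]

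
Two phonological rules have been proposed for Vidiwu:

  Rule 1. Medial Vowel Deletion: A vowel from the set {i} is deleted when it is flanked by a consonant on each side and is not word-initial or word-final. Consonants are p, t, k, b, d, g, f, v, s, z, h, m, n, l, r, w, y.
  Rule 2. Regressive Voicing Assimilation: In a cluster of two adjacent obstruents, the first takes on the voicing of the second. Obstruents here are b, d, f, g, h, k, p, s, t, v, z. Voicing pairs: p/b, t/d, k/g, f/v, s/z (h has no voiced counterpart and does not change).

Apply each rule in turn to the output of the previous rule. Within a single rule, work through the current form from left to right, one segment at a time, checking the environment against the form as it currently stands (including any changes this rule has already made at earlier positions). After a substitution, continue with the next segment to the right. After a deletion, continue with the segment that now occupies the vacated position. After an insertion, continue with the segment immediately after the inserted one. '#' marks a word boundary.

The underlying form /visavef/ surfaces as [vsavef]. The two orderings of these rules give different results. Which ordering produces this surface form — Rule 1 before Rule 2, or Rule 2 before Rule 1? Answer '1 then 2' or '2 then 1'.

2 then 1

Order 1 then 2:
  1 Medial Vowel Deletion: [visavef] → [vsavef]
  2 Regressive Voicing Assimilation: [vsavef] → [fsavef]
  result: [fsavef]
Order 2 then 1:
  2 Regressive Voicing Assimilation: no change — [visavef]
  1 Medial Vowel Deletion: [visavef] → [vsavef]
  result: [vsavef]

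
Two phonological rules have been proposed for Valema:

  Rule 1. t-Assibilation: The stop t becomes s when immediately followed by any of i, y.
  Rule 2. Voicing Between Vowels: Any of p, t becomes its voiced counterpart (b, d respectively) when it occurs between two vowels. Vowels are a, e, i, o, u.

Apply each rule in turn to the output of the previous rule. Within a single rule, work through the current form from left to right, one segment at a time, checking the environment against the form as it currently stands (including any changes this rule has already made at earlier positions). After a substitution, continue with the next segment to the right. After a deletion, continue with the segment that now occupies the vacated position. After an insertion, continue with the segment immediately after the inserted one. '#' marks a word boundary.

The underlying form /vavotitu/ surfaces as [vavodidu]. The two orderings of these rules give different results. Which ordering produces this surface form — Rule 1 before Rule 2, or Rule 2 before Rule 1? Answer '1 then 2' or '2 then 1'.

Order 1 then 2:
  1 t-Assibilation: [vavotitu] → [vavositu]
  2 Voicing Between Vowels: [vavositu] → [vavosidu]
  result: [vavosidu]
Order 2 then 1:
  2 Voicing Between Vowels: [vavotitu] → [vavodidu]
  1 t-Assibilation: no change — [vavodidu]
  result: [vavodidu]

2 then 1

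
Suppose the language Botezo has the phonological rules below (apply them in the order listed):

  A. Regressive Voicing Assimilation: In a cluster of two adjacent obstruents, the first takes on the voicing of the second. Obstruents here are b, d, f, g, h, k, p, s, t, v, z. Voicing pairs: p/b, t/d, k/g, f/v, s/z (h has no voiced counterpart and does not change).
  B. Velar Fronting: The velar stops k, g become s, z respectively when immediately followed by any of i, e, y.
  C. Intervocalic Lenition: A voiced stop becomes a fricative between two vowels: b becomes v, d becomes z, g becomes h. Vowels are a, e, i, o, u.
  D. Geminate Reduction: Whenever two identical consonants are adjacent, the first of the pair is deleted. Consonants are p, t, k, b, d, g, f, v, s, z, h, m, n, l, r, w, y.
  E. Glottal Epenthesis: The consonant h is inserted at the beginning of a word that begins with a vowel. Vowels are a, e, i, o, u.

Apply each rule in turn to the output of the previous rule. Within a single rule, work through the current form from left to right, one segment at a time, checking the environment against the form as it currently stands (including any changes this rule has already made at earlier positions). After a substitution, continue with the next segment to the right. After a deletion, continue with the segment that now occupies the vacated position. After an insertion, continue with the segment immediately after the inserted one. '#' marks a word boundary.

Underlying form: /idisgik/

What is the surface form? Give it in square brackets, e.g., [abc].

A Regressive Voicing Assimilation: [idisgik] → [idizgik]
B Velar Fronting: [idizgik] → [idizzik]
C Intervocalic Lenition: [idizzik] → [izizzik]
D Geminate Reduction: [izizzik] → [izizik]
E Glottal Epenthesis: [izizik] → [hizizik]

[hizizik]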